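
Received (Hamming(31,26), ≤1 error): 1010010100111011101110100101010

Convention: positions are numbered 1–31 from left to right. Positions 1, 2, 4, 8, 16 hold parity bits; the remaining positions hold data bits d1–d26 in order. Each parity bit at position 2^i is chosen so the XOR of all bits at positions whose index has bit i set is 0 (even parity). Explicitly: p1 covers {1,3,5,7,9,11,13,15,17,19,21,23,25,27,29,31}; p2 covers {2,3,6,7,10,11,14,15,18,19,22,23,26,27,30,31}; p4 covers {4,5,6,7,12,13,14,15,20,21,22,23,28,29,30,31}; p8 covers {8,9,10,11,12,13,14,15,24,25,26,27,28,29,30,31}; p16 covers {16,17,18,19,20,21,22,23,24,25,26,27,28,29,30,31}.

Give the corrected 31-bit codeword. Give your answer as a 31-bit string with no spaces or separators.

1010010100111011101100100101010

s1 (pos 1,3,5,7,9,11,13,15,17,19,21,23,25,27,29,31): 1⊕1⊕0⊕0⊕0⊕1⊕1⊕1⊕1⊕1⊕1⊕1⊕0⊕0⊕0⊕0 = 1
s2 (pos 2,3,6,7,10,11,14,15,18,19,22,23,26,27,30,31): 0⊕1⊕1⊕0⊕0⊕1⊕0⊕1⊕0⊕1⊕0⊕1⊕1⊕0⊕1⊕0 = 0
s4 (pos 4,5,6,7,12,13,14,15,20,21,22,23,28,29,30,31): 0⊕0⊕1⊕0⊕1⊕1⊕0⊕1⊕1⊕1⊕0⊕1⊕1⊕0⊕1⊕0 = 1
s8 (pos 8,9,10,11,12,13,14,15,24,25,26,27,28,29,30,31): 1⊕0⊕0⊕1⊕1⊕1⊕0⊕1⊕0⊕0⊕1⊕0⊕1⊕0⊕1⊕0 = 0
s16 (pos 16,17,18,19,20,21,22,23,24,25,26,27,28,29,30,31): 1⊕1⊕0⊕1⊕1⊕1⊕0⊕1⊕0⊕0⊕1⊕0⊕1⊕0⊕1⊕0 = 1
Syndrome s16…s1 = 10101 → error at position 21.
Flip position 21: 1010010100111011101110100101010 → 1010010100111011101100100101010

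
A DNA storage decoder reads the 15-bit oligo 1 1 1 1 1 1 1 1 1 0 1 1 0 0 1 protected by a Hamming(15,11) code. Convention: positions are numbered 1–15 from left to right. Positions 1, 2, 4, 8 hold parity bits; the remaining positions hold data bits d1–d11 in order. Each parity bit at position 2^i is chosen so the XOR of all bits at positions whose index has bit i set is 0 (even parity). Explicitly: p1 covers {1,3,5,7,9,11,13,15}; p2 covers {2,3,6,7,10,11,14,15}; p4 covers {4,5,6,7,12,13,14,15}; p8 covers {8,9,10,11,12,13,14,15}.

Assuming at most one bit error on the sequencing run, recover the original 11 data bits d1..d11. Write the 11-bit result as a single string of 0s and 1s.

11110011001

s1 (pos 1,3,5,7,9,11,13,15): 1⊕1⊕1⊕1⊕1⊕1⊕0⊕1 = 1
s2 (pos 2,3,6,7,10,11,14,15): 1⊕1⊕1⊕1⊕0⊕1⊕0⊕1 = 0
s4 (pos 4,5,6,7,12,13,14,15): 1⊕1⊕1⊕1⊕1⊕0⊕0⊕1 = 0
s8 (pos 8,9,10,11,12,13,14,15): 1⊕1⊕0⊕1⊕1⊕0⊕0⊕1 = 1
Syndrome s8…s1 = 1001 → error at position 9.
Flip position 9: 111111111011001 → 111111110011001
Read data bits from positions 3,5,6,7,9,10,11,12,13,14,15: 11110011001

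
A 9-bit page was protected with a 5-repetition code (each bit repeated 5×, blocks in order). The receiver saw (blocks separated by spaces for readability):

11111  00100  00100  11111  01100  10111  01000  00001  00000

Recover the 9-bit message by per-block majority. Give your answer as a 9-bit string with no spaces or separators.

Block 1 (11111): 5 ones → 1
Block 2 (00100): 1 one → 0
Block 3 (00100): 1 one → 0
Block 4 (11111): 5 ones → 1
Block 5 (01100): 2 ones → 0
Block 6 (10111): 4 ones → 1
Block 7 (01000): 1 one → 0
Block 8 (00001): 1 one → 0
Block 9 (00000): 0 ones → 0

100101000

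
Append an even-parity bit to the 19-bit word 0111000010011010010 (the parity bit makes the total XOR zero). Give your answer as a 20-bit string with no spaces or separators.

01110000100110100100

XOR of the 19 data bits: 0⊕1⊕1⊕1⊕0⊕0⊕0⊕0⊕1⊕0⊕0⊕1⊕1⊕0⊕1⊕0⊕0⊕1⊕0 = 0
Parity bit = 0 (so all 20 bits XOR to 0).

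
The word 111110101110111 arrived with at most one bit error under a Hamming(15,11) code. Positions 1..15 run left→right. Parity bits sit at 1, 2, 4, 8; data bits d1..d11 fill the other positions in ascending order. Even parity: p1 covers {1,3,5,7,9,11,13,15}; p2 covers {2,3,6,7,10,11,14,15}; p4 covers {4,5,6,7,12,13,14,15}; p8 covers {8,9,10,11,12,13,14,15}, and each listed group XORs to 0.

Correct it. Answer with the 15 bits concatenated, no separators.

s1 (pos 1,3,5,7,9,11,13,15): 1⊕1⊕1⊕1⊕1⊕1⊕1⊕1 = 0
s2 (pos 2,3,6,7,10,11,14,15): 1⊕1⊕0⊕1⊕1⊕1⊕1⊕1 = 1
s4 (pos 4,5,6,7,12,13,14,15): 1⊕1⊕0⊕1⊕0⊕1⊕1⊕1 = 0
s8 (pos 8,9,10,11,12,13,14,15): 0⊕1⊕1⊕1⊕0⊕1⊕1⊕1 = 0
Syndrome s8…s1 = 0010 → error at position 2.
Flip position 2: 111110101110111 → 101110101110111

101110101110111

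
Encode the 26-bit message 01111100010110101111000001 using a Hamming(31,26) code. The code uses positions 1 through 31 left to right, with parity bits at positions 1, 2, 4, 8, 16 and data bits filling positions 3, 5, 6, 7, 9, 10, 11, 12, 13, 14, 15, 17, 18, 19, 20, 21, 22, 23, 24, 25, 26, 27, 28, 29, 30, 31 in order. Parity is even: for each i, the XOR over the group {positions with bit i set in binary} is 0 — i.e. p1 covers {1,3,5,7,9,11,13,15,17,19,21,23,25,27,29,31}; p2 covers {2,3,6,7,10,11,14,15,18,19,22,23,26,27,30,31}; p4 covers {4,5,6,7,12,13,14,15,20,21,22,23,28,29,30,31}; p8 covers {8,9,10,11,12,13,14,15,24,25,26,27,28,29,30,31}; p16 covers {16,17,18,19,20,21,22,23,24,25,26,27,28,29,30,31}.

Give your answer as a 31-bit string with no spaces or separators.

Place data at non-parity positions: p1 p2 0 p4 1 1 1 p8 1 1 0 0 0 1 0 p16 1 1 0 1 0 1 1 1 1 0 0 0 0 0 1
p1 (pos 1,3,5,7,9,11,13,15,17,19,21,23,25,27,29,31): XOR of data positions = 0⊕1⊕1⊕1⊕0⊕0⊕0⊕1⊕0⊕0⊕1⊕1⊕0⊕0⊕1 = 1
p2 (pos 2,3,6,7,10,11,14,15,18,19,22,23,26,27,30,31): XOR of data positions = 0⊕1⊕1⊕1⊕0⊕1⊕0⊕1⊕0⊕1⊕1⊕0⊕0⊕0⊕1 = 0
p4 (pos 4,5,6,7,12,13,14,15,20,21,22,23,28,29,30,31): XOR of data positions = 1⊕1⊕1⊕0⊕0⊕1⊕0⊕1⊕0⊕1⊕1⊕0⊕0⊕0⊕1 = 0
p8 (pos 8,9,10,11,12,13,14,15,24,25,26,27,28,29,30,31): XOR of data positions = 1⊕1⊕0⊕0⊕0⊕1⊕0⊕1⊕1⊕0⊕0⊕0⊕0⊕0⊕1 = 0
p16 (pos 16,17,18,19,20,21,22,23,24,25,26,27,28,29,30,31): XOR of data positions = 1⊕1⊕0⊕1⊕0⊕1⊕1⊕1⊕1⊕0⊕0⊕0⊕0⊕0⊕1 = 0
Codeword: 1000111011000100110101111000001

1000111011000100110101111000001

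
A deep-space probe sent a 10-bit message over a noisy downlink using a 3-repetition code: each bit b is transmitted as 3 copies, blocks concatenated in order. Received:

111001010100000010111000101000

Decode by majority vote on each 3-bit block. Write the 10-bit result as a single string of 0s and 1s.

Block 1 (111): 3 ones → 1
Block 2 (001): 1 one → 0
Block 3 (010): 1 one → 0
Block 4 (100): 1 one → 0
Block 5 (000): 0 ones → 0
Block 6 (010): 1 one → 0
Block 7 (111): 3 ones → 1
Block 8 (000): 0 ones → 0
Block 9 (101): 2 ones → 1
Block 10 (000): 0 ones → 0

1000001010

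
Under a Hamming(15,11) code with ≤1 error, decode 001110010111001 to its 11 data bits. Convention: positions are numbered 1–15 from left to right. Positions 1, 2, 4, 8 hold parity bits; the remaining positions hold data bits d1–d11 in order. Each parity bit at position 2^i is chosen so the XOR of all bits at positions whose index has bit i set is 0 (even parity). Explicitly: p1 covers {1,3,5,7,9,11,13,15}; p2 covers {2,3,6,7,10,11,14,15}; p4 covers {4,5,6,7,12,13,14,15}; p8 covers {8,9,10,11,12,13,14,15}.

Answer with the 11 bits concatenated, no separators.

11000111001

s1 (pos 1,3,5,7,9,11,13,15): 0⊕1⊕1⊕0⊕0⊕1⊕0⊕1 = 0
s2 (pos 2,3,6,7,10,11,14,15): 0⊕1⊕0⊕0⊕1⊕1⊕0⊕1 = 0
s4 (pos 4,5,6,7,12,13,14,15): 1⊕1⊕0⊕0⊕1⊕0⊕0⊕1 = 0
s8 (pos 8,9,10,11,12,13,14,15): 1⊕0⊕1⊕1⊕1⊕0⊕0⊕1 = 1
Syndrome s8…s1 = 1000 → error at position 8.
Flip position 8: 001110010111001 → 001110000111001
Read data bits from positions 3,5,6,7,9,10,11,12,13,14,15: 11000111001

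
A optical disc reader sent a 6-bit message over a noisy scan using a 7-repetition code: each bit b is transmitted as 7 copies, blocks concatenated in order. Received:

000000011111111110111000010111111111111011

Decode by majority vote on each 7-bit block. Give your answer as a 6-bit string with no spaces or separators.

Block 1 (0000000): 0 ones → 0
Block 2 (1111111): 7 ones → 1
Block 3 (1110111): 6 ones → 1
Block 4 (0000101): 2 ones → 0
Block 5 (1111111): 7 ones → 1
Block 6 (1111011): 6 ones → 1

011011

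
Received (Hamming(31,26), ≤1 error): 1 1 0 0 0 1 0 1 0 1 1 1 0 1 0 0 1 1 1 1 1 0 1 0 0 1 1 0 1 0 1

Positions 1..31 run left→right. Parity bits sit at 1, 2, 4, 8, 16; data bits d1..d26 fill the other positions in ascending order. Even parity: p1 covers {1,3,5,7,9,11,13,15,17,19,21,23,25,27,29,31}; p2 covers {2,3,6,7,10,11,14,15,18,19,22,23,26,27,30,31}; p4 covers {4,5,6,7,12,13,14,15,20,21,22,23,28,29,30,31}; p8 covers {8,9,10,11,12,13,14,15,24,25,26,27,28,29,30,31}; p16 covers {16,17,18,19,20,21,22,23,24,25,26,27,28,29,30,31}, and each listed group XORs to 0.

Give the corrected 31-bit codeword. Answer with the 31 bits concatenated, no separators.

s1 (pos 1,3,5,7,9,11,13,15,17,19,21,23,25,27,29,31): 1⊕0⊕0⊕0⊕0⊕1⊕0⊕0⊕1⊕1⊕1⊕1⊕0⊕1⊕1⊕1 = 1
s2 (pos 2,3,6,7,10,11,14,15,18,19,22,23,26,27,30,31): 1⊕0⊕1⊕0⊕1⊕1⊕1⊕0⊕1⊕1⊕0⊕1⊕1⊕1⊕0⊕1 = 1
s4 (pos 4,5,6,7,12,13,14,15,20,21,22,23,28,29,30,31): 0⊕0⊕1⊕0⊕1⊕0⊕1⊕0⊕1⊕1⊕0⊕1⊕0⊕1⊕0⊕1 = 0
s8 (pos 8,9,10,11,12,13,14,15,24,25,26,27,28,29,30,31): 1⊕0⊕1⊕1⊕1⊕0⊕1⊕0⊕0⊕0⊕1⊕1⊕0⊕1⊕0⊕1 = 1
s16 (pos 16,17,18,19,20,21,22,23,24,25,26,27,28,29,30,31): 0⊕1⊕1⊕1⊕1⊕1⊕0⊕1⊕0⊕0⊕1⊕1⊕0⊕1⊕0⊕1 = 0
Syndrome s16…s1 = 01011 → error at position 11.
Flip position 11: 1100010101110100111110100110101 → 1100010101010100111110100110101

1100010101010100111110100110101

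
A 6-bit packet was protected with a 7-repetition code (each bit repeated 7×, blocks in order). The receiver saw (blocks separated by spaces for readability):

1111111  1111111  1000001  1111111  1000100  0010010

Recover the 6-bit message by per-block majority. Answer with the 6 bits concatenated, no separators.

110100

Block 1 (1111111): 7 ones → 1
Block 2 (1111111): 7 ones → 1
Block 3 (1000001): 2 ones → 0
Block 4 (1111111): 7 ones → 1
Block 5 (1000100): 2 ones → 0
Block 6 (0010010): 2 ones → 0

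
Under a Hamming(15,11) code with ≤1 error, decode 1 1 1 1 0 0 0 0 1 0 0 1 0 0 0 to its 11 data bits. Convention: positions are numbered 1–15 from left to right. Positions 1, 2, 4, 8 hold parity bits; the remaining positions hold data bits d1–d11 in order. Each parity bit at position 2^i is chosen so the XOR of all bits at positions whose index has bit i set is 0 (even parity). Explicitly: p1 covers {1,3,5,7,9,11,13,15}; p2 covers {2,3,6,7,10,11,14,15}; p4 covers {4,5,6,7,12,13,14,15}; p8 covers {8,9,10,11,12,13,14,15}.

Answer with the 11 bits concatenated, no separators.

10001001000

s1 (pos 1,3,5,7,9,11,13,15): 1⊕1⊕0⊕0⊕1⊕0⊕0⊕0 = 1
s2 (pos 2,3,6,7,10,11,14,15): 1⊕1⊕0⊕0⊕0⊕0⊕0⊕0 = 0
s4 (pos 4,5,6,7,12,13,14,15): 1⊕0⊕0⊕0⊕1⊕0⊕0⊕0 = 0
s8 (pos 8,9,10,11,12,13,14,15): 0⊕1⊕0⊕0⊕1⊕0⊕0⊕0 = 0
Syndrome s8…s1 = 0001 → error at position 1.
Flip position 1: 111100001001000 → 011100001001000
Read data bits from positions 3,5,6,7,9,10,11,12,13,14,15: 10001001000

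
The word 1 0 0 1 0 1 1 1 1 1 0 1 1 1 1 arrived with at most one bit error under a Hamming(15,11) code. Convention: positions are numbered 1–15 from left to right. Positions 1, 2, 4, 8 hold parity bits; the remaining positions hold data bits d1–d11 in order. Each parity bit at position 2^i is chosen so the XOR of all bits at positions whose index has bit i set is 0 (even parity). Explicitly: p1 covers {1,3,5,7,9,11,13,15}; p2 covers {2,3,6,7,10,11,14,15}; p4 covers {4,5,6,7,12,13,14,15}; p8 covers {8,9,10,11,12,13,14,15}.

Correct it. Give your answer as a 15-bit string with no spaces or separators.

s1 (pos 1,3,5,7,9,11,13,15): 1⊕0⊕0⊕1⊕1⊕0⊕1⊕1 = 1
s2 (pos 2,3,6,7,10,11,14,15): 0⊕0⊕1⊕1⊕1⊕0⊕1⊕1 = 1
s4 (pos 4,5,6,7,12,13,14,15): 1⊕0⊕1⊕1⊕1⊕1⊕1⊕1 = 1
s8 (pos 8,9,10,11,12,13,14,15): 1⊕1⊕1⊕0⊕1⊕1⊕1⊕1 = 1
Syndrome s8…s1 = 1111 → error at position 15.
Flip position 15: 100101111101111 → 100101111101110

100101111101110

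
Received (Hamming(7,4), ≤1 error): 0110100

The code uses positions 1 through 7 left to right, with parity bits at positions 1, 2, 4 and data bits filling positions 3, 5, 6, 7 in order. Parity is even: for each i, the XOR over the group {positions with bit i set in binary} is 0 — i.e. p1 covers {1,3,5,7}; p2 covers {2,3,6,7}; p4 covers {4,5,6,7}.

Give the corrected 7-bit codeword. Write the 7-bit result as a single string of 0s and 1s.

s1 (pos 1,3,5,7): 0⊕1⊕1⊕0 = 0
s2 (pos 2,3,6,7): 1⊕1⊕0⊕0 = 0
s4 (pos 4,5,6,7): 0⊕1⊕0⊕0 = 1
Syndrome s4…s1 = 100 → error at position 4.
Flip position 4: 0110100 → 0111100

0111100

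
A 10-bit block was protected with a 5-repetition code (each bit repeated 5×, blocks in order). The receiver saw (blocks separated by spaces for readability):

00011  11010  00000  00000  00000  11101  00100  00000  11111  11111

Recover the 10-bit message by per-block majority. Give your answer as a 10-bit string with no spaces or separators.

Block 1 (00011): 2 ones → 0
Block 2 (11010): 3 ones → 1
Block 3 (00000): 0 ones → 0
Block 4 (00000): 0 ones → 0
Block 5 (00000): 0 ones → 0
Block 6 (11101): 4 ones → 1
Block 7 (00100): 1 one → 0
Block 8 (00000): 0 ones → 0
Block 9 (11111): 5 ones → 1
Block 10 (11111): 5 ones → 1

0100010011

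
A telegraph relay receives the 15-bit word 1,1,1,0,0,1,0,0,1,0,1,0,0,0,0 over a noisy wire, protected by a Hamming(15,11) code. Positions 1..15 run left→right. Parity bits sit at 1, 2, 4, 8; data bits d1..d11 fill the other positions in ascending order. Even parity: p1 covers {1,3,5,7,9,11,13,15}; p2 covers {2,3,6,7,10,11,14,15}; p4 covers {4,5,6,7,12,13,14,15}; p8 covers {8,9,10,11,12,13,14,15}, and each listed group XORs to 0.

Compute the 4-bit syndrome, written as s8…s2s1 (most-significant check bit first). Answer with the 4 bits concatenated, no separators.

s1 (pos 1,3,5,7,9,11,13,15): 1⊕1⊕0⊕0⊕1⊕1⊕0⊕0 = 0
s2 (pos 2,3,6,7,10,11,14,15): 1⊕1⊕1⊕0⊕0⊕1⊕0⊕0 = 0
s4 (pos 4,5,6,7,12,13,14,15): 0⊕0⊕1⊕0⊕0⊕0⊕0⊕0 = 1
s8 (pos 8,9,10,11,12,13,14,15): 0⊕1⊕0⊕1⊕0⊕0⊕0⊕0 = 0
Syndrome s8…s1 = 0100 → error at position 4.

0100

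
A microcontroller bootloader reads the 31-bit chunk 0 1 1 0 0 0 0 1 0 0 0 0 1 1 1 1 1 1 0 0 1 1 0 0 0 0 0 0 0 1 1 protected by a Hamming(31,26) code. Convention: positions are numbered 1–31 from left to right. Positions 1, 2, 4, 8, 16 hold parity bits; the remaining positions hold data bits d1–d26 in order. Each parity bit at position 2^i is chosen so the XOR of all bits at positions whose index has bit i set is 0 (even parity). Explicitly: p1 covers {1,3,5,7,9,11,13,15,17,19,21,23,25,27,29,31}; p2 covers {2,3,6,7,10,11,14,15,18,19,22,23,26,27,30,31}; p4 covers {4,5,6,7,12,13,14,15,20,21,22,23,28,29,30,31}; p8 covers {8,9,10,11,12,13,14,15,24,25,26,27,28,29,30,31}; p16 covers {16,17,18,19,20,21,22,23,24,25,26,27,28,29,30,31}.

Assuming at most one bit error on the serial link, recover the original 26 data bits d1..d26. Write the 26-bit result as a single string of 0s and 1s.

10000000111110111000000011

s1 (pos 1,3,5,7,9,11,13,15,17,19,21,23,25,27,29,31): 0⊕1⊕0⊕0⊕0⊕0⊕1⊕1⊕1⊕0⊕1⊕0⊕0⊕0⊕0⊕1 = 0
s2 (pos 2,3,6,7,10,11,14,15,18,19,22,23,26,27,30,31): 1⊕1⊕0⊕0⊕0⊕0⊕1⊕1⊕1⊕0⊕1⊕0⊕0⊕0⊕1⊕1 = 0
s4 (pos 4,5,6,7,12,13,14,15,20,21,22,23,28,29,30,31): 0⊕0⊕0⊕0⊕0⊕1⊕1⊕1⊕0⊕1⊕1⊕0⊕0⊕0⊕1⊕1 = 1
s8 (pos 8,9,10,11,12,13,14,15,24,25,26,27,28,29,30,31): 1⊕0⊕0⊕0⊕0⊕1⊕1⊕1⊕0⊕0⊕0⊕0⊕0⊕0⊕1⊕1 = 0
s16 (pos 16,17,18,19,20,21,22,23,24,25,26,27,28,29,30,31): 1⊕1⊕1⊕0⊕0⊕1⊕1⊕0⊕0⊕0⊕0⊕0⊕0⊕0⊕1⊕1 = 1
Syndrome s16…s1 = 10100 → error at position 20.
Flip position 20: 0110000100001111110011000000011 → 0110000100001111110111000000011
Read data bits from positions 3,5,6,7,9,10,11,12,13,14,15,17,18,19,20,21,22,23,24,25,26,27,28,29,30,31: 10000000111110111000000011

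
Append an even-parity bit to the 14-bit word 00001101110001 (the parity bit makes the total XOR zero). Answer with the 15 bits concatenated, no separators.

000011011100010

XOR of the 14 data bits: 0⊕0⊕0⊕0⊕1⊕1⊕0⊕1⊕1⊕1⊕0⊕0⊕0⊕1 = 0
Parity bit = 0 (so all 15 bits XOR to 0).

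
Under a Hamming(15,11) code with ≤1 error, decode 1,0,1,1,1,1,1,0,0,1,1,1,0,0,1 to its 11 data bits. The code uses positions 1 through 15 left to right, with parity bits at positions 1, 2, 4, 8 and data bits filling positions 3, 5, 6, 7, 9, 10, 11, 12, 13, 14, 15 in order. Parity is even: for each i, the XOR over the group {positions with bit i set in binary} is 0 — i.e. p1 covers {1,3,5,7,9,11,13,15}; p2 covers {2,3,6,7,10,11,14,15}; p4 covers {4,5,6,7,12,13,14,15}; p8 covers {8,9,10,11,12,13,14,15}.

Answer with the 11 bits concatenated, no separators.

s1 (pos 1,3,5,7,9,11,13,15): 1⊕1⊕1⊕1⊕0⊕1⊕0⊕1 = 0
s2 (pos 2,3,6,7,10,11,14,15): 0⊕1⊕1⊕1⊕1⊕1⊕0⊕1 = 0
s4 (pos 4,5,6,7,12,13,14,15): 1⊕1⊕1⊕1⊕1⊕0⊕0⊕1 = 0
s8 (pos 8,9,10,11,12,13,14,15): 0⊕0⊕1⊕1⊕1⊕0⊕0⊕1 = 0
Syndrome s8…s1 = 0000 → no error.
Read data bits from positions 3,5,6,7,9,10,11,12,13,14,15: 11110111001

11110111001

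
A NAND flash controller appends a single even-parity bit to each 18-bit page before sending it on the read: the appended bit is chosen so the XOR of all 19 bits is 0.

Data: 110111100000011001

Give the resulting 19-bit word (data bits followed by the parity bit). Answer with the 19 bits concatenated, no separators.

1101111000000110011

XOR of the 18 data bits: 1⊕1⊕0⊕1⊕1⊕1⊕1⊕0⊕0⊕0⊕0⊕0⊕0⊕1⊕1⊕0⊕0⊕1 = 1
Parity bit = 1 (so all 19 bits XOR to 0).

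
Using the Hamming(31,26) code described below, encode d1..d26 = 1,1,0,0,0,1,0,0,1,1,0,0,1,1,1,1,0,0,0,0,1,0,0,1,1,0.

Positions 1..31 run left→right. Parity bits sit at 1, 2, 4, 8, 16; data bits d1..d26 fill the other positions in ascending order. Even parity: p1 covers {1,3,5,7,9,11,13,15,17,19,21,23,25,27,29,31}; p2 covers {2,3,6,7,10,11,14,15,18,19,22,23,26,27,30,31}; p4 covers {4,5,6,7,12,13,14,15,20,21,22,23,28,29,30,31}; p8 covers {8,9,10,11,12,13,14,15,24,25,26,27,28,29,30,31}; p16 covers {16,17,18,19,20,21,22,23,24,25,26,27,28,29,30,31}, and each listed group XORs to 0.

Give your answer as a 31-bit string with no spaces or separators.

Place data at non-parity positions: p1 p2 1 p4 1 0 0 p8 0 1 0 0 1 1 0 p16 0 1 1 1 1 0 0 0 0 1 0 0 1 1 0
p1 (pos 1,3,5,7,9,11,13,15,17,19,21,23,25,27,29,31): XOR of data positions = 1⊕1⊕0⊕0⊕0⊕1⊕0⊕0⊕1⊕1⊕0⊕0⊕0⊕1⊕0 = 0
p2 (pos 2,3,6,7,10,11,14,15,18,19,22,23,26,27,30,31): XOR of data positions = 1⊕0⊕0⊕1⊕0⊕1⊕0⊕1⊕1⊕0⊕0⊕1⊕0⊕1⊕0 = 1
p4 (pos 4,5,6,7,12,13,14,15,20,21,22,23,28,29,30,31): XOR of data positions = 1⊕0⊕0⊕0⊕1⊕1⊕0⊕1⊕1⊕0⊕0⊕0⊕1⊕1⊕0 = 1
p8 (pos 8,9,10,11,12,13,14,15,24,25,26,27,28,29,30,31): XOR of data positions = 0⊕1⊕0⊕0⊕1⊕1⊕0⊕0⊕0⊕1⊕0⊕0⊕1⊕1⊕0 = 0
p16 (pos 16,17,18,19,20,21,22,23,24,25,26,27,28,29,30,31): XOR of data positions = 0⊕1⊕1⊕1⊕1⊕0⊕0⊕0⊕0⊕1⊕0⊕0⊕1⊕1⊕0 = 1
Codeword: 0111100001001101011110000100110

0111100001001101011110000100110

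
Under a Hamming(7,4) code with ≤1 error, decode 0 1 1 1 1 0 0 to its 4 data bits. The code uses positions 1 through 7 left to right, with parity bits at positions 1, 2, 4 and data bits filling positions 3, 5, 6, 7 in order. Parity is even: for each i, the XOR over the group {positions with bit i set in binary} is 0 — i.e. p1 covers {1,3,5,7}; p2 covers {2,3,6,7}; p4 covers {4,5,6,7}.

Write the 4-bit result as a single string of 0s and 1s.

s1 (pos 1,3,5,7): 0⊕1⊕1⊕0 = 0
s2 (pos 2,3,6,7): 1⊕1⊕0⊕0 = 0
s4 (pos 4,5,6,7): 1⊕1⊕0⊕0 = 0
Syndrome s4…s1 = 000 → no error.
Read data bits from positions 3,5,6,7: 1100

1100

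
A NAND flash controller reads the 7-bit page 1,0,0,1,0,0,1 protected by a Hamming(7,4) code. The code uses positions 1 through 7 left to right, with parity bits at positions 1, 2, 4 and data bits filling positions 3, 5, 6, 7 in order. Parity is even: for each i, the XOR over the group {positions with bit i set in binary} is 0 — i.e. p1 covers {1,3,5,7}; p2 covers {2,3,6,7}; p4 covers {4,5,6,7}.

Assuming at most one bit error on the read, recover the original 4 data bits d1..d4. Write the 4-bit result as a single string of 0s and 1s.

s1 (pos 1,3,5,7): 1⊕0⊕0⊕1 = 0
s2 (pos 2,3,6,7): 0⊕0⊕0⊕1 = 1
s4 (pos 4,5,6,7): 1⊕0⊕0⊕1 = 0
Syndrome s4…s1 = 010 → error at position 2.
Flip position 2: 1001001 → 1101001
Read data bits from positions 3,5,6,7: 0001

0001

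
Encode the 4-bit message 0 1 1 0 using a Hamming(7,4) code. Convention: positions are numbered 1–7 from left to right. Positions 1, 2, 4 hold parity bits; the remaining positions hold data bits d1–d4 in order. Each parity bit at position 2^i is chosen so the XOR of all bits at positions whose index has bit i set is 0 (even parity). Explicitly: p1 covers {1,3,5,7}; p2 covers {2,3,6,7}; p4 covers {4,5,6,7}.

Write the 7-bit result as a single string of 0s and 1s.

Place data at non-parity positions: p1 p2 0 p4 1 1 0
p1 (pos 1,3,5,7): XOR of data positions = 0⊕1⊕0 = 1
p2 (pos 2,3,6,7): XOR of data positions = 0⊕1⊕0 = 1
p4 (pos 4,5,6,7): XOR of data positions = 1⊕1⊕0 = 0
Codeword: 1100110

1100110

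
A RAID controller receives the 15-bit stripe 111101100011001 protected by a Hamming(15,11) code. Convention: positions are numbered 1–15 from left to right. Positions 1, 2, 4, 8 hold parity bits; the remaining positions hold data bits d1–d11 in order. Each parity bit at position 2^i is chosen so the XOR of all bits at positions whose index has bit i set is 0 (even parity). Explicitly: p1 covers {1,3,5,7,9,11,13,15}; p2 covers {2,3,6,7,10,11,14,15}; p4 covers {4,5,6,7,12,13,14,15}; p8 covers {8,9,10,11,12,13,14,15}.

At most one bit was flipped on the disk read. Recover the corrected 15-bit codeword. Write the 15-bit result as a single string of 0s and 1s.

111101100011101

s1 (pos 1,3,5,7,9,11,13,15): 1⊕1⊕0⊕1⊕0⊕1⊕0⊕1 = 1
s2 (pos 2,3,6,7,10,11,14,15): 1⊕1⊕1⊕1⊕0⊕1⊕0⊕1 = 0
s4 (pos 4,5,6,7,12,13,14,15): 1⊕0⊕1⊕1⊕1⊕0⊕0⊕1 = 1
s8 (pos 8,9,10,11,12,13,14,15): 0⊕0⊕0⊕1⊕1⊕0⊕0⊕1 = 1
Syndrome s8…s1 = 1101 → error at position 13.
Flip position 13: 111101100011001 → 111101100011101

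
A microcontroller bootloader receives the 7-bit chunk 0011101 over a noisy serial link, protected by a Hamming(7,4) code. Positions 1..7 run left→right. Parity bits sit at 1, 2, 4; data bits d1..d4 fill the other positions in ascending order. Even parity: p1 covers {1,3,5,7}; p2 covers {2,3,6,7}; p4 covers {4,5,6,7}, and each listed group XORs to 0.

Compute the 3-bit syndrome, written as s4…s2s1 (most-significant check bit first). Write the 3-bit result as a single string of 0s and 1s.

s1 (pos 1,3,5,7): 0⊕1⊕1⊕1 = 1
s2 (pos 2,3,6,7): 0⊕1⊕0⊕1 = 0
s4 (pos 4,5,6,7): 1⊕1⊕0⊕1 = 1
Syndrome s4…s1 = 101 → error at position 5.

101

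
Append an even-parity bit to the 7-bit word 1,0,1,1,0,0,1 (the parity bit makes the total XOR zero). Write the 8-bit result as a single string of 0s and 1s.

10110010

XOR of the 7 data bits: 1⊕0⊕1⊕1⊕0⊕0⊕1 = 0
Parity bit = 0 (so all 8 bits XOR to 0).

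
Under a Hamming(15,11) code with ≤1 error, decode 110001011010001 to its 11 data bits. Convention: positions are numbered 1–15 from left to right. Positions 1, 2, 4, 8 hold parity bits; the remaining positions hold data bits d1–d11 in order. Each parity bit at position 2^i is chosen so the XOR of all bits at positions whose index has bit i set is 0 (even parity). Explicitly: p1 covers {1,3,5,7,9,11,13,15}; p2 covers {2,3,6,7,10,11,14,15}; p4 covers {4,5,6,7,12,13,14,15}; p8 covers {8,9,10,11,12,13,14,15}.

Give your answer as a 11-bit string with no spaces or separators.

s1 (pos 1,3,5,7,9,11,13,15): 1⊕0⊕0⊕0⊕1⊕1⊕0⊕1 = 0
s2 (pos 2,3,6,7,10,11,14,15): 1⊕0⊕1⊕0⊕0⊕1⊕0⊕1 = 0
s4 (pos 4,5,6,7,12,13,14,15): 0⊕0⊕1⊕0⊕0⊕0⊕0⊕1 = 0
s8 (pos 8,9,10,11,12,13,14,15): 1⊕1⊕0⊕1⊕0⊕0⊕0⊕1 = 0
Syndrome s8…s1 = 0000 → no error.
Read data bits from positions 3,5,6,7,9,10,11,12,13,14,15: 00101010001

00101010001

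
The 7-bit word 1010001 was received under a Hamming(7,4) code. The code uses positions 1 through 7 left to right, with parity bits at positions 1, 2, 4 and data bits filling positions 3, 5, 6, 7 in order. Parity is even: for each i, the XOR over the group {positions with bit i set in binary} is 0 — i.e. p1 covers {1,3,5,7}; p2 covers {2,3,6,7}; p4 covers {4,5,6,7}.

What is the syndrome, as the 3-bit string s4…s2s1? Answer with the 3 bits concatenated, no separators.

101

s1 (pos 1,3,5,7): 1⊕1⊕0⊕1 = 1
s2 (pos 2,3,6,7): 0⊕1⊕0⊕1 = 0
s4 (pos 4,5,6,7): 0⊕0⊕0⊕1 = 1
Syndrome s4…s1 = 101 → error at position 5.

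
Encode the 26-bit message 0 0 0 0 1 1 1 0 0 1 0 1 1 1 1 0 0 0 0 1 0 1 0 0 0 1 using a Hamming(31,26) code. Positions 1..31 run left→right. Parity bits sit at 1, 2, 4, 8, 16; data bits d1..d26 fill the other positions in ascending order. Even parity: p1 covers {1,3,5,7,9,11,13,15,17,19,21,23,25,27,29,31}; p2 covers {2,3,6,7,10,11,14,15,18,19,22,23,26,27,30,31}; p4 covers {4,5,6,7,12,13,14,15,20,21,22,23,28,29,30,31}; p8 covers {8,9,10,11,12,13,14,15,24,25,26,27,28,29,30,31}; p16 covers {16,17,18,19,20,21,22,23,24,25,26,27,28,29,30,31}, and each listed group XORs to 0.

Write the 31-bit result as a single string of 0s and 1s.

1101000111100101111100001010001

Place data at non-parity positions: p1 p2 0 p4 0 0 0 p8 1 1 1 0 0 1 0 p16 1 1 1 1 0 0 0 0 1 0 1 0 0 0 1
p1 (pos 1,3,5,7,9,11,13,15,17,19,21,23,25,27,29,31): XOR of data positions = 0⊕0⊕0⊕1⊕1⊕0⊕0⊕1⊕1⊕0⊕0⊕1⊕1⊕0⊕1 = 1
p2 (pos 2,3,6,7,10,11,14,15,18,19,22,23,26,27,30,31): XOR of data positions = 0⊕0⊕0⊕1⊕1⊕1⊕0⊕1⊕1⊕0⊕0⊕0⊕1⊕0⊕1 = 1
p4 (pos 4,5,6,7,12,13,14,15,20,21,22,23,28,29,30,31): XOR of data positions = 0⊕0⊕0⊕0⊕0⊕1⊕0⊕1⊕0⊕0⊕0⊕0⊕0⊕0⊕1 = 1
p8 (pos 8,9,10,11,12,13,14,15,24,25,26,27,28,29,30,31): XOR of data positions = 1⊕1⊕1⊕0⊕0⊕1⊕0⊕0⊕1⊕0⊕1⊕0⊕0⊕0⊕1 = 1
p16 (pos 16,17,18,19,20,21,22,23,24,25,26,27,28,29,30,31): XOR of data positions = 1⊕1⊕1⊕1⊕0⊕0⊕0⊕0⊕1⊕0⊕1⊕0⊕0⊕0⊕1 = 1
Codeword: 1101000111100101111100001010001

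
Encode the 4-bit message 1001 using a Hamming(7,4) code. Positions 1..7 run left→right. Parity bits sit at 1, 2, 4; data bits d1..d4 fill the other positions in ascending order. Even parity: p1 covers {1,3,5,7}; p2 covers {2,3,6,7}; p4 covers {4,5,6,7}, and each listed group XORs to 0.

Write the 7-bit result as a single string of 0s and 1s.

0011001

Place data at non-parity positions: p1 p2 1 p4 0 0 1
p1 (pos 1,3,5,7): XOR of data positions = 1⊕0⊕1 = 0
p2 (pos 2,3,6,7): XOR of data positions = 1⊕0⊕1 = 0
p4 (pos 4,5,6,7): XOR of data positions = 0⊕0⊕1 = 1
Codeword: 0011001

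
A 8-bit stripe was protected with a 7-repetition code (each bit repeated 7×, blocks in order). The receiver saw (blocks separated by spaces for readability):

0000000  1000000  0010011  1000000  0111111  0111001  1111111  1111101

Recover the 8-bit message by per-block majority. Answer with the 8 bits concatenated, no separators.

00001111

Block 1 (0000000): 0 ones → 0
Block 2 (1000000): 1 one → 0
Block 3 (0010011): 3 ones → 0
Block 4 (1000000): 1 one → 0
Block 5 (0111111): 6 ones → 1
Block 6 (0111001): 4 ones → 1
Block 7 (1111111): 7 ones → 1
Block 8 (1111101): 6 ones → 1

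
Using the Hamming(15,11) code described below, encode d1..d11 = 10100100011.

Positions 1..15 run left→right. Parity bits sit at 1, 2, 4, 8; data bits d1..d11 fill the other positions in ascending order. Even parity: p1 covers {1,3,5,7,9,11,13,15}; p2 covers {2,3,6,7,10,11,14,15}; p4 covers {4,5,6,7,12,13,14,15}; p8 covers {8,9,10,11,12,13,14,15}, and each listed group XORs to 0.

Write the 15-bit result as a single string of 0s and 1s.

Place data at non-parity positions: p1 p2 1 p4 0 1 0 p8 0 1 0 0 0 1 1
p1 (pos 1,3,5,7,9,11,13,15): XOR of data positions = 1⊕0⊕0⊕0⊕0⊕0⊕1 = 0
p2 (pos 2,3,6,7,10,11,14,15): XOR of data positions = 1⊕1⊕0⊕1⊕0⊕1⊕1 = 1
p4 (pos 4,5,6,7,12,13,14,15): XOR of data positions = 0⊕1⊕0⊕0⊕0⊕1⊕1 = 1
p8 (pos 8,9,10,11,12,13,14,15): XOR of data positions = 0⊕1⊕0⊕0⊕0⊕1⊕1 = 1
Codeword: 011101010100011

011101010100011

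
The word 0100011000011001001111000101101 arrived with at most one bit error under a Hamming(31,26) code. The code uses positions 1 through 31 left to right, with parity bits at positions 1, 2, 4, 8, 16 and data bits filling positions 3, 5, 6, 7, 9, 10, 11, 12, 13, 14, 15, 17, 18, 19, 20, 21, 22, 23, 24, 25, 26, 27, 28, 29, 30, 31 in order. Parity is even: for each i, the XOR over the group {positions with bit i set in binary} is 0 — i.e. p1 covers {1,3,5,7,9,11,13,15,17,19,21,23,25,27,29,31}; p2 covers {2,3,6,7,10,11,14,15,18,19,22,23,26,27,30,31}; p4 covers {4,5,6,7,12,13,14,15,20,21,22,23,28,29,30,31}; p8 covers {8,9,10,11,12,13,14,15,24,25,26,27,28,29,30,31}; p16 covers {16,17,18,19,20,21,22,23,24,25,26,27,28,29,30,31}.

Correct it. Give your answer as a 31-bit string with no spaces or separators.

s1 (pos 1,3,5,7,9,11,13,15,17,19,21,23,25,27,29,31): 0⊕0⊕0⊕1⊕0⊕0⊕1⊕0⊕0⊕1⊕1⊕0⊕0⊕0⊕1⊕1 = 0
s2 (pos 2,3,6,7,10,11,14,15,18,19,22,23,26,27,30,31): 1⊕0⊕1⊕1⊕0⊕0⊕0⊕0⊕0⊕1⊕1⊕0⊕1⊕0⊕0⊕1 = 1
s4 (pos 4,5,6,7,12,13,14,15,20,21,22,23,28,29,30,31): 0⊕0⊕1⊕1⊕1⊕1⊕0⊕0⊕1⊕1⊕1⊕0⊕1⊕1⊕0⊕1 = 0
s8 (pos 8,9,10,11,12,13,14,15,24,25,26,27,28,29,30,31): 0⊕0⊕0⊕0⊕1⊕1⊕0⊕0⊕0⊕0⊕1⊕0⊕1⊕1⊕0⊕1 = 0
s16 (pos 16,17,18,19,20,21,22,23,24,25,26,27,28,29,30,31): 1⊕0⊕0⊕1⊕1⊕1⊕1⊕0⊕0⊕0⊕1⊕0⊕1⊕1⊕0⊕1 = 1
Syndrome s16…s1 = 10010 → error at position 18.
Flip position 18: 0100011000011001001111000101101 → 0100011000011001011111000101101

0100011000011001011111000101101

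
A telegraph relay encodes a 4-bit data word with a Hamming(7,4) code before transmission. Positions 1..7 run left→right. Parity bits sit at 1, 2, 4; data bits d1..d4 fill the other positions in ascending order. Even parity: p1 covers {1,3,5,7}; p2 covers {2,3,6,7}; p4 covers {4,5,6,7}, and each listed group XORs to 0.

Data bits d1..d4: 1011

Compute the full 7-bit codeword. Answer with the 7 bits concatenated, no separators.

Place data at non-parity positions: p1 p2 1 p4 0 1 1
p1 (pos 1,3,5,7): XOR of data positions = 1⊕0⊕1 = 0
p2 (pos 2,3,6,7): XOR of data positions = 1⊕1⊕1 = 1
p4 (pos 4,5,6,7): XOR of data positions = 0⊕1⊕1 = 0
Codeword: 0110011

0110011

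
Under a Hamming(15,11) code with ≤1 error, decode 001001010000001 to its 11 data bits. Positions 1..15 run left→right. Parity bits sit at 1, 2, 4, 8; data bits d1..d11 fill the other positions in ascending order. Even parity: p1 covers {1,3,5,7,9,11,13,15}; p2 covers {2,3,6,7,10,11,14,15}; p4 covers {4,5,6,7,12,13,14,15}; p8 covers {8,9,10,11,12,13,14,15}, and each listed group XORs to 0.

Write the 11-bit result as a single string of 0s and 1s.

10100000001

s1 (pos 1,3,5,7,9,11,13,15): 0⊕1⊕0⊕0⊕0⊕0⊕0⊕1 = 0
s2 (pos 2,3,6,7,10,11,14,15): 0⊕1⊕1⊕0⊕0⊕0⊕0⊕1 = 1
s4 (pos 4,5,6,7,12,13,14,15): 0⊕0⊕1⊕0⊕0⊕0⊕0⊕1 = 0
s8 (pos 8,9,10,11,12,13,14,15): 1⊕0⊕0⊕0⊕0⊕0⊕0⊕1 = 0
Syndrome s8…s1 = 0010 → error at position 2.
Flip position 2: 001001010000001 → 011001010000001
Read data bits from positions 3,5,6,7,9,10,11,12,13,14,15: 10100000001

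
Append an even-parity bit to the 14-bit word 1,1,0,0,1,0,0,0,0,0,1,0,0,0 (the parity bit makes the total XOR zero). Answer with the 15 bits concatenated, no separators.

XOR of the 14 data bits: 1⊕1⊕0⊕0⊕1⊕0⊕0⊕0⊕0⊕0⊕1⊕0⊕0⊕0 = 0
Parity bit = 0 (so all 15 bits XOR to 0).

110010000010000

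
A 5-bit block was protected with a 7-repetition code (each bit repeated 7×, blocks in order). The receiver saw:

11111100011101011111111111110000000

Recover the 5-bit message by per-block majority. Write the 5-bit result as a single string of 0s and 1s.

Block 1 (1111110): 6 ones → 1
Block 2 (0011101): 4 ones → 1
Block 3 (0111111): 6 ones → 1
Block 4 (1111111): 7 ones → 1
Block 5 (0000000): 0 ones → 0

11110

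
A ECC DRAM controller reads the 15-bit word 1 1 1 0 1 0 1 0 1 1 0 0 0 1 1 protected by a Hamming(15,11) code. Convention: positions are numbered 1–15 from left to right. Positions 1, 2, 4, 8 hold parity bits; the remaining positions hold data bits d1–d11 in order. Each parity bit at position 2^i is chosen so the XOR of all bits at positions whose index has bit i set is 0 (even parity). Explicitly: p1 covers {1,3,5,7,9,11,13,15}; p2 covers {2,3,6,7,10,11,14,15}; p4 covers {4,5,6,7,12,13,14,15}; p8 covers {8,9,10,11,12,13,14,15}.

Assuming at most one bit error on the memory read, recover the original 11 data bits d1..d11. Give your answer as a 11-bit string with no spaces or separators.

s1 (pos 1,3,5,7,9,11,13,15): 1⊕1⊕1⊕1⊕1⊕0⊕0⊕1 = 0
s2 (pos 2,3,6,7,10,11,14,15): 1⊕1⊕0⊕1⊕1⊕0⊕1⊕1 = 0
s4 (pos 4,5,6,7,12,13,14,15): 0⊕1⊕0⊕1⊕0⊕0⊕1⊕1 = 0
s8 (pos 8,9,10,11,12,13,14,15): 0⊕1⊕1⊕0⊕0⊕0⊕1⊕1 = 0
Syndrome s8…s1 = 0000 → no error.
Read data bits from positions 3,5,6,7,9,10,11,12,13,14,15: 11011100011

11011100011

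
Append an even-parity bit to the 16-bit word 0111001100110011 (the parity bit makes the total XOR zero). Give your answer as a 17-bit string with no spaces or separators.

01110011001100111

XOR of the 16 data bits: 0⊕1⊕1⊕1⊕0⊕0⊕1⊕1⊕0⊕0⊕1⊕1⊕0⊕0⊕1⊕1 = 1
Parity bit = 1 (so all 17 bits XOR to 0).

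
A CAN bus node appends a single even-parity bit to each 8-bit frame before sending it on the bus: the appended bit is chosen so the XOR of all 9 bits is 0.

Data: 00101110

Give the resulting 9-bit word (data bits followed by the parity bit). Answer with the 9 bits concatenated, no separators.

001011100

XOR of the 8 data bits: 0⊕0⊕1⊕0⊕1⊕1⊕1⊕0 = 0
Parity bit = 0 (so all 9 bits XOR to 0).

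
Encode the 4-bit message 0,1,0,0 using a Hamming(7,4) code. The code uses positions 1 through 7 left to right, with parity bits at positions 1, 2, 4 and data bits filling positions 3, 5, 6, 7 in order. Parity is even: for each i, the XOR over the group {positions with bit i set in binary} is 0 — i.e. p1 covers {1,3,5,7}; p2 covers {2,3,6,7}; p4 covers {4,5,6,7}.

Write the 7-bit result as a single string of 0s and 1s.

1001100

Place data at non-parity positions: p1 p2 0 p4 1 0 0
p1 (pos 1,3,5,7): XOR of data positions = 0⊕1⊕0 = 1
p2 (pos 2,3,6,7): XOR of data positions = 0⊕0⊕0 = 0
p4 (pos 4,5,6,7): XOR of data positions = 1⊕0⊕0 = 1
Codeword: 1001100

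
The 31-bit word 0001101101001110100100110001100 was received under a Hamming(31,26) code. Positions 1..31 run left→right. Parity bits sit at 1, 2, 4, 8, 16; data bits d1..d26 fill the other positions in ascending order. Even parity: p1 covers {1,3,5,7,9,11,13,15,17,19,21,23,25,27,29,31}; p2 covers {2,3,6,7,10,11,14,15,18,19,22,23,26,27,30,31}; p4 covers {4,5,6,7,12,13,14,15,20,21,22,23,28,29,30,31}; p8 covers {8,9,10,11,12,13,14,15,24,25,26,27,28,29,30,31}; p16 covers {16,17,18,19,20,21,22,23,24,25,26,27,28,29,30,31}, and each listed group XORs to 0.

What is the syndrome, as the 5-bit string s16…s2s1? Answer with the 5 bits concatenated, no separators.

s1 (pos 1,3,5,7,9,11,13,15,17,19,21,23,25,27,29,31): 0⊕0⊕1⊕1⊕0⊕0⊕1⊕1⊕1⊕0⊕0⊕1⊕0⊕0⊕1⊕0 = 1
s2 (pos 2,3,6,7,10,11,14,15,18,19,22,23,26,27,30,31): 0⊕0⊕0⊕1⊕1⊕0⊕1⊕1⊕0⊕0⊕0⊕1⊕0⊕0⊕0⊕0 = 1
s4 (pos 4,5,6,7,12,13,14,15,20,21,22,23,28,29,30,31): 1⊕1⊕0⊕1⊕0⊕1⊕1⊕1⊕1⊕0⊕0⊕1⊕1⊕1⊕0⊕0 = 0
s8 (pos 8,9,10,11,12,13,14,15,24,25,26,27,28,29,30,31): 1⊕0⊕1⊕0⊕0⊕1⊕1⊕1⊕1⊕0⊕0⊕0⊕1⊕1⊕0⊕0 = 0
s16 (pos 16,17,18,19,20,21,22,23,24,25,26,27,28,29,30,31): 0⊕1⊕0⊕0⊕1⊕0⊕0⊕1⊕1⊕0⊕0⊕0⊕1⊕1⊕0⊕0 = 0
Syndrome s16…s1 = 00011 → error at position 3.

00011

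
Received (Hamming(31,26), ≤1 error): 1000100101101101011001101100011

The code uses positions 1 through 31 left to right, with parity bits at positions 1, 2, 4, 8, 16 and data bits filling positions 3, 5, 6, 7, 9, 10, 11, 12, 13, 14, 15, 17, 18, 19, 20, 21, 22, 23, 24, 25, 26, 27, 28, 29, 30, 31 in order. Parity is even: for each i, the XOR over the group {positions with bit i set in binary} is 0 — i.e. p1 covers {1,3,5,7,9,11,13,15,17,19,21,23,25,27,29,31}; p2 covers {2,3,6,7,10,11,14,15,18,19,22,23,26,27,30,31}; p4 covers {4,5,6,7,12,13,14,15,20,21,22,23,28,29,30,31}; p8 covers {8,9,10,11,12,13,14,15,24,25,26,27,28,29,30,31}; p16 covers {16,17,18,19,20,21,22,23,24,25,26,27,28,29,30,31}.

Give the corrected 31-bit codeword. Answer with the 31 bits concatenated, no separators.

s1 (pos 1,3,5,7,9,11,13,15,17,19,21,23,25,27,29,31): 1⊕0⊕1⊕0⊕0⊕1⊕1⊕0⊕0⊕1⊕0⊕1⊕1⊕0⊕0⊕1 = 0
s2 (pos 2,3,6,7,10,11,14,15,18,19,22,23,26,27,30,31): 0⊕0⊕0⊕0⊕1⊕1⊕1⊕0⊕1⊕1⊕1⊕1⊕1⊕0⊕1⊕1 = 0
s4 (pos 4,5,6,7,12,13,14,15,20,21,22,23,28,29,30,31): 0⊕1⊕0⊕0⊕0⊕1⊕1⊕0⊕0⊕0⊕1⊕1⊕0⊕0⊕1⊕1 = 1
s8 (pos 8,9,10,11,12,13,14,15,24,25,26,27,28,29,30,31): 1⊕0⊕1⊕1⊕0⊕1⊕1⊕0⊕0⊕1⊕1⊕0⊕0⊕0⊕1⊕1 = 1
s16 (pos 16,17,18,19,20,21,22,23,24,25,26,27,28,29,30,31): 1⊕0⊕1⊕1⊕0⊕0⊕1⊕1⊕0⊕1⊕1⊕0⊕0⊕0⊕1⊕1 = 1
Syndrome s16…s1 = 11100 → error at position 28.
Flip position 28: 1000100101101101011001101100011 → 1000100101101101011001101101011

1000100101101101011001101101011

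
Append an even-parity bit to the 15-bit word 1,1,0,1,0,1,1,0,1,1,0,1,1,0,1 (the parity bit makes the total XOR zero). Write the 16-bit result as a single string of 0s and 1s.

1101011011011010

XOR of the 15 data bits: 1⊕1⊕0⊕1⊕0⊕1⊕1⊕0⊕1⊕1⊕0⊕1⊕1⊕0⊕1 = 0
Parity bit = 0 (so all 16 bits XOR to 0).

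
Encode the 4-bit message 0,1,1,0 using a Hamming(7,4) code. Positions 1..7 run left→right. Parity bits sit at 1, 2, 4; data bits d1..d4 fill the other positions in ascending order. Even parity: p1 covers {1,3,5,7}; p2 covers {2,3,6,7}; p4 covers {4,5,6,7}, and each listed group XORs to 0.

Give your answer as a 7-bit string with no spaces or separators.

Place data at non-parity positions: p1 p2 0 p4 1 1 0
p1 (pos 1,3,5,7): XOR of data positions = 0⊕1⊕0 = 1
p2 (pos 2,3,6,7): XOR of data positions = 0⊕1⊕0 = 1
p4 (pos 4,5,6,7): XOR of data positions = 1⊕1⊕0 = 0
Codeword: 1100110

1100110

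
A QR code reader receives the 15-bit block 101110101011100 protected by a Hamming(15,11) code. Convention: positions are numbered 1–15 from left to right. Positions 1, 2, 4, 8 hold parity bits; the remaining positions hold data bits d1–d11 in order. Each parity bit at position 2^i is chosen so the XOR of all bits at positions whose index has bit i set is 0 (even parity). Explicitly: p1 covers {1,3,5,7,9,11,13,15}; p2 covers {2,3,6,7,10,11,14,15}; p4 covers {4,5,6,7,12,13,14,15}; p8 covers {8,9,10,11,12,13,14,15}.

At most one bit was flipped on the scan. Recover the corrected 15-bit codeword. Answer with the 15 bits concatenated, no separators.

101110001011100

s1 (pos 1,3,5,7,9,11,13,15): 1⊕1⊕1⊕1⊕1⊕1⊕1⊕0 = 1
s2 (pos 2,3,6,7,10,11,14,15): 0⊕1⊕0⊕1⊕0⊕1⊕0⊕0 = 1
s4 (pos 4,5,6,7,12,13,14,15): 1⊕1⊕0⊕1⊕1⊕1⊕0⊕0 = 1
s8 (pos 8,9,10,11,12,13,14,15): 0⊕1⊕0⊕1⊕1⊕1⊕0⊕0 = 0
Syndrome s8…s1 = 0111 → error at position 7.
Flip position 7: 101110101011100 → 101110001011100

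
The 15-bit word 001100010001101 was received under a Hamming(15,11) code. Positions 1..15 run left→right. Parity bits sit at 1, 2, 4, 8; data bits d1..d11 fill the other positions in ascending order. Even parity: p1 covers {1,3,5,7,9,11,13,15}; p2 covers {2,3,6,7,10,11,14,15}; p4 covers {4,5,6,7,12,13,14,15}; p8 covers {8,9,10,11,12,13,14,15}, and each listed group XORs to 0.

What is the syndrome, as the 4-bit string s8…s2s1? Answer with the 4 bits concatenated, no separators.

s1 (pos 1,3,5,7,9,11,13,15): 0⊕1⊕0⊕0⊕0⊕0⊕1⊕1 = 1
s2 (pos 2,3,6,7,10,11,14,15): 0⊕1⊕0⊕0⊕0⊕0⊕0⊕1 = 0
s4 (pos 4,5,6,7,12,13,14,15): 1⊕0⊕0⊕0⊕1⊕1⊕0⊕1 = 0
s8 (pos 8,9,10,11,12,13,14,15): 1⊕0⊕0⊕0⊕1⊕1⊕0⊕1 = 0
Syndrome s8…s1 = 0001 → error at position 1.

0001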